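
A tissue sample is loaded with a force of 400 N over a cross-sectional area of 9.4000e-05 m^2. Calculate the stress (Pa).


stress = F / A
stress = 400 / 9.4000e-05
stress = 4.2553e+06


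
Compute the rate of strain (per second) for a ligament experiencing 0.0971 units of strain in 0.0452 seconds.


strain_rate = delta_strain / delta_t
strain_rate = 0.0971 / 0.0452
strain_rate = 2.1482


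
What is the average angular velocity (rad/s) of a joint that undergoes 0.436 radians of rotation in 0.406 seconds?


omega = delta_theta / delta_t
omega = 0.436 / 0.406
omega = 1.0739


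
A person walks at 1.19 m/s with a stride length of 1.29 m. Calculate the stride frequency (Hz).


f = v / stride_length
f = 1.19 / 1.29
f = 0.9225


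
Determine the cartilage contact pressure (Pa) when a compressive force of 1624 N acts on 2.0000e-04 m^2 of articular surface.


P = F / A
P = 1624 / 2.0000e-04
P = 8.1200e+06


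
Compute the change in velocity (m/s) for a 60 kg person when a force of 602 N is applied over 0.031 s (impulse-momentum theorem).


J = F * dt = 602 * 0.031 = 18.6620 N*s
delta_v = J / m
delta_v = 18.6620 / 60
delta_v = 0.3110


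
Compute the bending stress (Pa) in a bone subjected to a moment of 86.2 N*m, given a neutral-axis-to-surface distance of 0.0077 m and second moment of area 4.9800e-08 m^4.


sigma = M * c / I
sigma = 86.2 * 0.0077 / 4.9800e-08
M * c = 0.6637
sigma = 1.3328e+07


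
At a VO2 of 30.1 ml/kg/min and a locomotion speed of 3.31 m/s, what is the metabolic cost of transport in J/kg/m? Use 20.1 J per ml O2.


Power per kg = VO2 * 20.1 / 60
Power per kg = 30.1 * 20.1 / 60 = 10.0835 W/kg
Cost = power_per_kg / speed
Cost = 10.0835 / 3.31
Cost = 3.0464


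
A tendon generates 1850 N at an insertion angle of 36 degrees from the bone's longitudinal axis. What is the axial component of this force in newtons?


F_eff = F_tendon * cos(theta)
theta = 36 deg = 0.6283 rad
cos(theta) = 0.8090
F_eff = 1850 * 0.8090
F_eff = 1496.6814


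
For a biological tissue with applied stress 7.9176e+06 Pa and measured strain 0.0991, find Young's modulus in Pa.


E = stress / strain
E = 7.9176e+06 / 0.0991
E = 7.9895e+07


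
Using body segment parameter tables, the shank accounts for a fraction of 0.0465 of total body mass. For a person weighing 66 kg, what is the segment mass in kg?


m_segment = body_mass * fraction
m_segment = 66 * 0.0465
m_segment = 3.0690


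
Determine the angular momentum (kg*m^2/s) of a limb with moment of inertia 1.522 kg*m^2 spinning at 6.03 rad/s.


L = I * omega
L = 1.522 * 6.03
L = 9.1777


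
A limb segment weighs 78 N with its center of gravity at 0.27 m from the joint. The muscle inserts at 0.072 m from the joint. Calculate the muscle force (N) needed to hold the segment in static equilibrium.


F_muscle = W * d_load / d_muscle
F_muscle = 78 * 0.27 / 0.072
Numerator = 21.0600
F_muscle = 292.5000


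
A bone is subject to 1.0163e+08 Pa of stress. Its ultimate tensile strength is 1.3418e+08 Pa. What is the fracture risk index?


FRI = applied / ultimate
FRI = 1.0163e+08 / 1.3418e+08
FRI = 0.7574


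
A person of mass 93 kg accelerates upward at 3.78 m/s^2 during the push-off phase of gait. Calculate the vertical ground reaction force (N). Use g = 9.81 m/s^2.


GRF = m * (g + a)
GRF = 93 * (9.81 + 3.78)
GRF = 93 * 13.5900
GRF = 1263.8700


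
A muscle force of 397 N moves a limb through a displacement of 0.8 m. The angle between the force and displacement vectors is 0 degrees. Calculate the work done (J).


W = F * d * cos(theta)
theta = 0 deg = 0.0000 rad
cos(theta) = 1.0000
W = 397 * 0.8 * 1.0000
W = 317.6000


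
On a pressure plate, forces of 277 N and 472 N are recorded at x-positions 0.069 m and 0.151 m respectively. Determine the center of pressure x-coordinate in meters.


COP_x = (F1*x1 + F2*x2) / (F1 + F2)
COP_x = (277*0.069 + 472*0.151) / (277 + 472)
Numerator = 90.3850
Denominator = 749
COP_x = 0.1207


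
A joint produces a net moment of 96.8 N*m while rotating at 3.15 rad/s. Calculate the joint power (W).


P = M * omega
P = 96.8 * 3.15
P = 304.9200


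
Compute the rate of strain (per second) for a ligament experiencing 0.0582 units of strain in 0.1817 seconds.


strain_rate = delta_strain / delta_t
strain_rate = 0.0582 / 0.1817
strain_rate = 0.3203


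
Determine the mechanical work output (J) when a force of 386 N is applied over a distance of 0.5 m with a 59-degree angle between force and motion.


W = F * d * cos(theta)
theta = 59 deg = 1.0297 rad
cos(theta) = 0.5150
W = 386 * 0.5 * 0.5150
W = 99.4023


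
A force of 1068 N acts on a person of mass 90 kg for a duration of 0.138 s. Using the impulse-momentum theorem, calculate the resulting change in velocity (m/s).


J = F * dt = 1068 * 0.138 = 147.3840 N*s
delta_v = J / m
delta_v = 147.3840 / 90
delta_v = 1.6376


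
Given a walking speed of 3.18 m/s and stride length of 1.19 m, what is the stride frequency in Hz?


f = v / stride_length
f = 3.18 / 1.19
f = 2.6723


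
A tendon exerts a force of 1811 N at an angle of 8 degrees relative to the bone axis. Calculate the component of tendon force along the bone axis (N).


F_eff = F_tendon * cos(theta)
theta = 8 deg = 0.1396 rad
cos(theta) = 0.9903
F_eff = 1811 * 0.9903
F_eff = 1793.3755


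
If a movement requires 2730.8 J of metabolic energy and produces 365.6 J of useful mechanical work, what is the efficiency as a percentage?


eta = (W_mech / E_meta) * 100
eta = (365.6 / 2730.8) * 100
ratio = 0.1339
eta = 13.3880


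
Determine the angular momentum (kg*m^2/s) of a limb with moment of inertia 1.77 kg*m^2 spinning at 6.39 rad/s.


L = I * omega
L = 1.77 * 6.39
L = 11.3103


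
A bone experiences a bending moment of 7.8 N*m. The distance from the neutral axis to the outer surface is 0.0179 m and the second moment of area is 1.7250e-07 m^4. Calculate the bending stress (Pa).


sigma = M * c / I
sigma = 7.8 * 0.0179 / 1.7250e-07
M * c = 0.1396
sigma = 809391.3043


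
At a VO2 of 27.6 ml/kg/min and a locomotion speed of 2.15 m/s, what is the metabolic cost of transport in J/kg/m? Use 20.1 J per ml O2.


Power per kg = VO2 * 20.1 / 60
Power per kg = 27.6 * 20.1 / 60 = 9.2460 W/kg
Cost = power_per_kg / speed
Cost = 9.2460 / 2.15
Cost = 4.3005


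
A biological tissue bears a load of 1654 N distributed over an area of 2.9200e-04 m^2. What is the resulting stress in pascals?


stress = F / A
stress = 1654 / 2.9200e-04
stress = 5.6644e+06


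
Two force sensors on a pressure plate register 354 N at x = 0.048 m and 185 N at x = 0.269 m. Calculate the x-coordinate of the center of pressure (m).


COP_x = (F1*x1 + F2*x2) / (F1 + F2)
COP_x = (354*0.048 + 185*0.269) / (354 + 185)
Numerator = 66.7570
Denominator = 539
COP_x = 0.1239


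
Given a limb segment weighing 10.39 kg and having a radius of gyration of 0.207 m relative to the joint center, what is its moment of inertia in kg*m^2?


I = m * k^2
I = 10.39 * 0.207^2
k^2 = 0.0428
I = 0.4452


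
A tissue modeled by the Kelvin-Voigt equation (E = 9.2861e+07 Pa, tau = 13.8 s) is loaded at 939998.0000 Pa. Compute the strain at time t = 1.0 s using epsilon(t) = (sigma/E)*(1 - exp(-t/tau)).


epsilon(t) = (sigma/E) * (1 - exp(-t/tau))
sigma/E = 939998.0000 / 9.2861e+07 = 0.0101
exp(-t/tau) = exp(-1.0 / 13.8) = 0.9301
epsilon = 0.0101 * (1 - 0.9301)
epsilon = 7.0758e-04


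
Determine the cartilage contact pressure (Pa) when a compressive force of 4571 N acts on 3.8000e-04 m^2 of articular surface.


P = F / A
P = 4571 / 3.8000e-04
P = 1.2029e+07


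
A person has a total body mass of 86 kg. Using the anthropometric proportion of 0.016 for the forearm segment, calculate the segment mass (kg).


m_segment = body_mass * fraction
m_segment = 86 * 0.016
m_segment = 1.3760


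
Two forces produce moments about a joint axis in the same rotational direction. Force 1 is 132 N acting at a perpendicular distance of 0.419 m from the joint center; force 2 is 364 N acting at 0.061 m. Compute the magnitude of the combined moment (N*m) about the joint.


M = F1 * d1 + F2 * d2
M = 132 * 0.419 + 364 * 0.061
M = 55.3080 + 22.2040
M = 77.5120


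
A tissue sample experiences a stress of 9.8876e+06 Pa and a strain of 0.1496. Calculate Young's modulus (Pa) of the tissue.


E = stress / strain
E = 9.8876e+06 / 0.1496
E = 6.6094e+07


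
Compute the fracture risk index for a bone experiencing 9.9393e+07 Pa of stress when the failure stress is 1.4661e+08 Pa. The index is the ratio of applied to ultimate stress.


FRI = applied / ultimate
FRI = 9.9393e+07 / 1.4661e+08
FRI = 0.6779


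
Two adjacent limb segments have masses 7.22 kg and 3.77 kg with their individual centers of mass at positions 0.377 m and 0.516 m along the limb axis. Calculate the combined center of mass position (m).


COM = (m1*x1 + m2*x2) / (m1 + m2)
COM = (7.22*0.377 + 3.77*0.516) / (7.22 + 3.77)
Numerator = 4.6673
Denominator = 10.9900
COM = 0.4247


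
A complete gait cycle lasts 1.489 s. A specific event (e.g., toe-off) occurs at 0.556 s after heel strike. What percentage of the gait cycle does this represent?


pct = (event_time / cycle_time) * 100
pct = (0.556 / 1.489) * 100
ratio = 0.3734
pct = 37.3405


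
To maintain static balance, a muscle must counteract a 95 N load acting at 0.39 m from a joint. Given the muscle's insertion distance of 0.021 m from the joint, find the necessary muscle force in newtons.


F_muscle = W * d_load / d_muscle
F_muscle = 95 * 0.39 / 0.021
Numerator = 37.0500
F_muscle = 1764.2857


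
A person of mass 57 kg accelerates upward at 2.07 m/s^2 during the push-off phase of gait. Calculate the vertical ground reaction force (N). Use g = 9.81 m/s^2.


GRF = m * (g + a)
GRF = 57 * (9.81 + 2.07)
GRF = 57 * 11.8800
GRF = 677.1600


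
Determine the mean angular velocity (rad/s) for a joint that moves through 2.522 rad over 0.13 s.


omega = delta_theta / delta_t
omega = 2.522 / 0.13
omega = 19.4000


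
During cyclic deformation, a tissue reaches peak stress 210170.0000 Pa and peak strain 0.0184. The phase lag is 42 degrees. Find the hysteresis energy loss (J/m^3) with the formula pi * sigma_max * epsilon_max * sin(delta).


E_loss = pi * sigma_max * epsilon_max * sin(delta)
delta = 42 deg = 0.7330 rad
sin(delta) = 0.6691
E_loss = pi * 210170.0000 * 0.0184 * 0.6691
E_loss = 8129.2282


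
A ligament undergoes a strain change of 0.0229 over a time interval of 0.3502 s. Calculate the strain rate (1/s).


strain_rate = delta_strain / delta_t
strain_rate = 0.0229 / 0.3502
strain_rate = 0.0654


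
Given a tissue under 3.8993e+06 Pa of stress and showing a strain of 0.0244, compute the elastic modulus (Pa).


E = stress / strain
E = 3.8993e+06 / 0.0244
E = 1.5981e+08


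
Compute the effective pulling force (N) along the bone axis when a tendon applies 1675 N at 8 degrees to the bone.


F_eff = F_tendon * cos(theta)
theta = 8 deg = 0.1396 rad
cos(theta) = 0.9903
F_eff = 1675 * 0.9903
F_eff = 1658.6990


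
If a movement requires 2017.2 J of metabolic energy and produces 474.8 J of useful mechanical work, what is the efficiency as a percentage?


eta = (W_mech / E_meta) * 100
eta = (474.8 / 2017.2) * 100
ratio = 0.2354
eta = 23.5376


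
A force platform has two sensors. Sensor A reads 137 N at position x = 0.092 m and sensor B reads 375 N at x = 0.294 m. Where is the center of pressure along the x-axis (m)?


COP_x = (F1*x1 + F2*x2) / (F1 + F2)
COP_x = (137*0.092 + 375*0.294) / (137 + 375)
Numerator = 122.8540
Denominator = 512
COP_x = 0.2399


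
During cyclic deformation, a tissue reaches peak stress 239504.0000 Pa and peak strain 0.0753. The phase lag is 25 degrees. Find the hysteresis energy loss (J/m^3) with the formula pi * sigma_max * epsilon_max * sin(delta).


E_loss = pi * sigma_max * epsilon_max * sin(delta)
delta = 25 deg = 0.4363 rad
sin(delta) = 0.4226
E_loss = pi * 239504.0000 * 0.0753 * 0.4226
E_loss = 23944.5059


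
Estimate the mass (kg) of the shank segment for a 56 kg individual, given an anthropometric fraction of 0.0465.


m_segment = body_mass * fraction
m_segment = 56 * 0.0465
m_segment = 2.6040


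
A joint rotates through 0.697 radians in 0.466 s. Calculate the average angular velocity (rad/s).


omega = delta_theta / delta_t
omega = 0.697 / 0.466
omega = 1.4957


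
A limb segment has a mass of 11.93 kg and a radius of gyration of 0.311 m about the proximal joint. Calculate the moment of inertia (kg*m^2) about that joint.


I = m * k^2
I = 11.93 * 0.311^2
k^2 = 0.0967
I = 1.1539


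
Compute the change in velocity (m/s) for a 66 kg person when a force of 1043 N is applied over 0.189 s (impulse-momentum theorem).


J = F * dt = 1043 * 0.189 = 197.1270 N*s
delta_v = J / m
delta_v = 197.1270 / 66
delta_v = 2.9868


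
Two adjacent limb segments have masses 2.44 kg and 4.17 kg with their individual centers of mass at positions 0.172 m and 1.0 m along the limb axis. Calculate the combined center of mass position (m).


COM = (m1*x1 + m2*x2) / (m1 + m2)
COM = (2.44*0.172 + 4.17*1.0) / (2.44 + 4.17)
Numerator = 4.5897
Denominator = 6.6100
COM = 0.6944


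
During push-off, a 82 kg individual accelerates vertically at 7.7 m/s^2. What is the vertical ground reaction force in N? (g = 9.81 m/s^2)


GRF = m * (g + a)
GRF = 82 * (9.81 + 7.7)
GRF = 82 * 17.5100
GRF = 1435.8200


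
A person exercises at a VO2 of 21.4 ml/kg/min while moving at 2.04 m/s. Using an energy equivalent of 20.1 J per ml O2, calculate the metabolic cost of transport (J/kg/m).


Power per kg = VO2 * 20.1 / 60
Power per kg = 21.4 * 20.1 / 60 = 7.1690 W/kg
Cost = power_per_kg / speed
Cost = 7.1690 / 2.04
Cost = 3.5142


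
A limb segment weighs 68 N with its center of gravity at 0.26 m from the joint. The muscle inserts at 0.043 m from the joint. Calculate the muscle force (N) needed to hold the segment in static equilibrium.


F_muscle = W * d_load / d_muscle
F_muscle = 68 * 0.26 / 0.043
Numerator = 17.6800
F_muscle = 411.1628


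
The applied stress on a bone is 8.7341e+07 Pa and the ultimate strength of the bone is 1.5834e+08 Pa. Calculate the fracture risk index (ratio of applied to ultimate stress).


FRI = applied / ultimate
FRI = 8.7341e+07 / 1.5834e+08
FRI = 0.5516


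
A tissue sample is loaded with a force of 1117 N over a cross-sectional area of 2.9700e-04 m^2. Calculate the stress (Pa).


stress = F / A
stress = 1117 / 2.9700e-04
stress = 3.7609e+06


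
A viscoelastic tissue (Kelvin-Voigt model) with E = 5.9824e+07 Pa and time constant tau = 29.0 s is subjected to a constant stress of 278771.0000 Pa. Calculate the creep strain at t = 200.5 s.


epsilon(t) = (sigma/E) * (1 - exp(-t/tau))
sigma/E = 278771.0000 / 5.9824e+07 = 0.0047
exp(-t/tau) = exp(-200.5 / 29.0) = 9.9398e-04
epsilon = 0.0047 * (1 - 9.9398e-04)
epsilon = 0.0047


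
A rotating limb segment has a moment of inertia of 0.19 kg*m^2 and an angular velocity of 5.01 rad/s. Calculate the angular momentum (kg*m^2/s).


L = I * omega
L = 0.19 * 5.01
L = 0.9519


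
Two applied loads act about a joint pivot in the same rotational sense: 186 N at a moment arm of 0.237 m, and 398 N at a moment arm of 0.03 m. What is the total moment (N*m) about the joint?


M = F1 * d1 + F2 * d2
M = 186 * 0.237 + 398 * 0.03
M = 44.0820 + 11.9400
M = 56.0220


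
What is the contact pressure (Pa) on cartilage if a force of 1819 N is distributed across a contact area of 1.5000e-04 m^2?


P = F / A
P = 1819 / 1.5000e-04
P = 1.2127e+07


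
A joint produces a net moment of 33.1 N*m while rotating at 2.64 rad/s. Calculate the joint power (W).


P = M * omega
P = 33.1 * 2.64
P = 87.3840


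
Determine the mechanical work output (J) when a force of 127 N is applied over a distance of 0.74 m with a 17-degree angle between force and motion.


W = F * d * cos(theta)
theta = 17 deg = 0.2967 rad
cos(theta) = 0.9563
W = 127 * 0.74 * 0.9563
W = 89.8735


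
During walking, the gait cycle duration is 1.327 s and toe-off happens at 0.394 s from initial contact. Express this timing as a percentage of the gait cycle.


pct = (event_time / cycle_time) * 100
pct = (0.394 / 1.327) * 100
ratio = 0.2969
pct = 29.6910


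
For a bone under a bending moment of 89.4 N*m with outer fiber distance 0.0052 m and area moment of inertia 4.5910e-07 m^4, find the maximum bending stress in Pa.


sigma = M * c / I
sigma = 89.4 * 0.0052 / 4.5910e-07
M * c = 0.4649
sigma = 1.0126e+06


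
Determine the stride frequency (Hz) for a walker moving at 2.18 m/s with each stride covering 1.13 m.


f = v / stride_length
f = 2.18 / 1.13
f = 1.9292


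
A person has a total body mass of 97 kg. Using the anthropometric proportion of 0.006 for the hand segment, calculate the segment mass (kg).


m_segment = body_mass * fraction
m_segment = 97 * 0.006
m_segment = 0.5820


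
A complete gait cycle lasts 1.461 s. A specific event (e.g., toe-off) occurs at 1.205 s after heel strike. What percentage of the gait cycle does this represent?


pct = (event_time / cycle_time) * 100
pct = (1.205 / 1.461) * 100
ratio = 0.8248
pct = 82.4778


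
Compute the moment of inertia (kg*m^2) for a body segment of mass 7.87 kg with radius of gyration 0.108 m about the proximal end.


I = m * k^2
I = 7.87 * 0.108^2
k^2 = 0.0117
I = 0.0918


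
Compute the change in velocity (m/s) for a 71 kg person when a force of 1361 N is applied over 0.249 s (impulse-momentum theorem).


J = F * dt = 1361 * 0.249 = 338.8890 N*s
delta_v = J / m
delta_v = 338.8890 / 71
delta_v = 4.7731


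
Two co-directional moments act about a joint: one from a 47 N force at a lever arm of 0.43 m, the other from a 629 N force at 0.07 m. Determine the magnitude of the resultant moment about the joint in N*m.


M = F1 * d1 + F2 * d2
M = 47 * 0.43 + 629 * 0.07
M = 20.2100 + 44.0300
M = 64.2400


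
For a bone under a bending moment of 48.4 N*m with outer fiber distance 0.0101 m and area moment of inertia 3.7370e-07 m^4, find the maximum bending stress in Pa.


sigma = M * c / I
sigma = 48.4 * 0.0101 / 3.7370e-07
M * c = 0.4888
sigma = 1.3081e+06


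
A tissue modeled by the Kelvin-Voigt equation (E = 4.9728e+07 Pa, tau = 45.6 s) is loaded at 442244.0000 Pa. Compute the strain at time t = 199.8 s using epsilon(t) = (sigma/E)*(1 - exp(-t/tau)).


epsilon(t) = (sigma/E) * (1 - exp(-t/tau))
sigma/E = 442244.0000 / 4.9728e+07 = 0.0089
exp(-t/tau) = exp(-199.8 / 45.6) = 0.0125
epsilon = 0.0089 * (1 - 0.0125)
epsilon = 0.0088


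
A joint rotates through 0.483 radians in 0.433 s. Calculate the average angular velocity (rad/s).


omega = delta_theta / delta_t
omega = 0.483 / 0.433
omega = 1.1155


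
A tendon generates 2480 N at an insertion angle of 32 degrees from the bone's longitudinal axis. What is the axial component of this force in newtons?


F_eff = F_tendon * cos(theta)
theta = 32 deg = 0.5585 rad
cos(theta) = 0.8480
F_eff = 2480 * 0.8480
F_eff = 2103.1593


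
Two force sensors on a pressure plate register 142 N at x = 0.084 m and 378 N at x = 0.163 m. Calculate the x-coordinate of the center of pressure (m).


COP_x = (F1*x1 + F2*x2) / (F1 + F2)
COP_x = (142*0.084 + 378*0.163) / (142 + 378)
Numerator = 73.5420
Denominator = 520
COP_x = 0.1414


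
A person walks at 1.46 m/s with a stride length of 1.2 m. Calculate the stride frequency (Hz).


f = v / stride_length
f = 1.46 / 1.2
f = 1.2167


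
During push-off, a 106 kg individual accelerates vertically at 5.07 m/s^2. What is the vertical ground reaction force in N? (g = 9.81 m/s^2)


GRF = m * (g + a)
GRF = 106 * (9.81 + 5.07)
GRF = 106 * 14.8800
GRF = 1577.2800


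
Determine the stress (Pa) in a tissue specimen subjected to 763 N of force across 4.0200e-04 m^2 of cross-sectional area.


stress = F / A
stress = 763 / 4.0200e-04
stress = 1.8980e+06


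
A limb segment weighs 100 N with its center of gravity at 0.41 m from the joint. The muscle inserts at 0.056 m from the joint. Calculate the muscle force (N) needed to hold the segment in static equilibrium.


F_muscle = W * d_load / d_muscle
F_muscle = 100 * 0.41 / 0.056
Numerator = 41.0000
F_muscle = 732.1429


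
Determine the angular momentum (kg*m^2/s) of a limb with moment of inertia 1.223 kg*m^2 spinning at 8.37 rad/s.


L = I * omega
L = 1.223 * 8.37
L = 10.2365


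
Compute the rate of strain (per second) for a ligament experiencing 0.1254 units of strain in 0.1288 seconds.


strain_rate = delta_strain / delta_t
strain_rate = 0.1254 / 0.1288
strain_rate = 0.9736


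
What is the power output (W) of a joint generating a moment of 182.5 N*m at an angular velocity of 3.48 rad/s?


P = M * omega
P = 182.5 * 3.48
P = 635.1000


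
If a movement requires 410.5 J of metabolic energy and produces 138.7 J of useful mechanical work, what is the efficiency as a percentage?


eta = (W_mech / E_meta) * 100
eta = (138.7 / 410.5) * 100
ratio = 0.3379
eta = 33.7881


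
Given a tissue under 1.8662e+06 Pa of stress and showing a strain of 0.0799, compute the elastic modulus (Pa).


E = stress / strain
E = 1.8662e+06 / 0.0799
E = 2.3357e+07


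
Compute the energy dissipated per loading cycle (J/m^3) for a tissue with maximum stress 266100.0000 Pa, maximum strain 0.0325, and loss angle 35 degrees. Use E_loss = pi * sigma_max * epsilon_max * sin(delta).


E_loss = pi * sigma_max * epsilon_max * sin(delta)
delta = 35 deg = 0.6109 rad
sin(delta) = 0.5736
E_loss = pi * 266100.0000 * 0.0325 * 0.5736
E_loss = 15583.6580


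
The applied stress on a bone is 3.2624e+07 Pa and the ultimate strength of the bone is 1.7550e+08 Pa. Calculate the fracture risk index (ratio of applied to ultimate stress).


FRI = applied / ultimate
FRI = 3.2624e+07 / 1.7550e+08
FRI = 0.1859


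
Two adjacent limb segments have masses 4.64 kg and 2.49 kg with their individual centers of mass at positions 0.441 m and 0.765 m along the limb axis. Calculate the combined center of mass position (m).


COM = (m1*x1 + m2*x2) / (m1 + m2)
COM = (4.64*0.441 + 2.49*0.765) / (4.64 + 2.49)
Numerator = 3.9511
Denominator = 7.1300
COM = 0.5542


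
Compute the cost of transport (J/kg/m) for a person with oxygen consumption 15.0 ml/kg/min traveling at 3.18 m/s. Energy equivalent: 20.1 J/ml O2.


Power per kg = VO2 * 20.1 / 60
Power per kg = 15.0 * 20.1 / 60 = 5.0250 W/kg
Cost = power_per_kg / speed
Cost = 5.0250 / 3.18
Cost = 1.5802


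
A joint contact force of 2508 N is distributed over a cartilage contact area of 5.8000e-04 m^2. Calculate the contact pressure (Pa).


P = F / A
P = 2508 / 5.8000e-04
P = 4.3241e+06


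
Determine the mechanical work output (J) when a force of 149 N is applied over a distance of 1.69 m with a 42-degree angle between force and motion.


W = F * d * cos(theta)
theta = 42 deg = 0.7330 rad
cos(theta) = 0.7431
W = 149 * 1.69 * 0.7431
W = 187.1313


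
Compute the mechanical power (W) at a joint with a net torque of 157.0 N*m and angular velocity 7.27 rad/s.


P = M * omega
P = 157.0 * 7.27
P = 1141.3900


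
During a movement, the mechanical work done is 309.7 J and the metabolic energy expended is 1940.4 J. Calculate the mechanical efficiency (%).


eta = (W_mech / E_meta) * 100
eta = (309.7 / 1940.4) * 100
ratio = 0.1596
eta = 15.9606


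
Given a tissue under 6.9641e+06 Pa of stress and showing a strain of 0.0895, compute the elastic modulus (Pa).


E = stress / strain
E = 6.9641e+06 / 0.0895
E = 7.7811e+07


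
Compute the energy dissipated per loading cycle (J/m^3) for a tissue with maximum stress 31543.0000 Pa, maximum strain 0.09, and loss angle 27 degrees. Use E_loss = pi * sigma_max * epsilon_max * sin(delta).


E_loss = pi * sigma_max * epsilon_max * sin(delta)
delta = 27 deg = 0.4712 rad
sin(delta) = 0.4540
E_loss = pi * 31543.0000 * 0.09 * 0.4540
E_loss = 4048.9475


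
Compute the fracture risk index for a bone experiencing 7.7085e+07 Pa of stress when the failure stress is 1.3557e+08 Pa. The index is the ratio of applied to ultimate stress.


FRI = applied / ultimate
FRI = 7.7085e+07 / 1.3557e+08
FRI = 0.5686


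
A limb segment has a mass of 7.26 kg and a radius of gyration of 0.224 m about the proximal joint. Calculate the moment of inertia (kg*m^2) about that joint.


I = m * k^2
I = 7.26 * 0.224^2
k^2 = 0.0502
I = 0.3643


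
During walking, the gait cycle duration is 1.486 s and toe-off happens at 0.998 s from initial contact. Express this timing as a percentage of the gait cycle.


pct = (event_time / cycle_time) * 100
pct = (0.998 / 1.486) * 100
ratio = 0.6716
pct = 67.1602


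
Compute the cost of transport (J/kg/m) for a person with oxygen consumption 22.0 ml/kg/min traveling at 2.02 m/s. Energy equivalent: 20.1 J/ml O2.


Power per kg = VO2 * 20.1 / 60
Power per kg = 22.0 * 20.1 / 60 = 7.3700 W/kg
Cost = power_per_kg / speed
Cost = 7.3700 / 2.02
Cost = 3.6485


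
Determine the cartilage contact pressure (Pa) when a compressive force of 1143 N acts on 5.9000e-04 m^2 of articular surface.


P = F / A
P = 1143 / 5.9000e-04
P = 1.9373e+06


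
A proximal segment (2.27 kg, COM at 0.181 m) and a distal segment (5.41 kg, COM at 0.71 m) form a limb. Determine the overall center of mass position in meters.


COM = (m1*x1 + m2*x2) / (m1 + m2)
COM = (2.27*0.181 + 5.41*0.71) / (2.27 + 5.41)
Numerator = 4.2520
Denominator = 7.6800
COM = 0.5536


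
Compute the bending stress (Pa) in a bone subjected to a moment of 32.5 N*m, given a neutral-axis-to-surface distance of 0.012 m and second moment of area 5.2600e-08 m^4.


sigma = M * c / I
sigma = 32.5 * 0.012 / 5.2600e-08
M * c = 0.3900
sigma = 7.4144e+06


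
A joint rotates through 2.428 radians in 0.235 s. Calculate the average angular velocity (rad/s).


omega = delta_theta / delta_t
omega = 2.428 / 0.235
omega = 10.3319


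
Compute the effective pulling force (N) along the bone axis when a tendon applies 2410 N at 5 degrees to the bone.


F_eff = F_tendon * cos(theta)
theta = 5 deg = 0.0873 rad
cos(theta) = 0.9962
F_eff = 2410 * 0.9962
F_eff = 2400.8292


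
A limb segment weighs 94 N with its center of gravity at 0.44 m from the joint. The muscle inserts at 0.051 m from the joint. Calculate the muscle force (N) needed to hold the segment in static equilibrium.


F_muscle = W * d_load / d_muscle
F_muscle = 94 * 0.44 / 0.051
Numerator = 41.3600
F_muscle = 810.9804


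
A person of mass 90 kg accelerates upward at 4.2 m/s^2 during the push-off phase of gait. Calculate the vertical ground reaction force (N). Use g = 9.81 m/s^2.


GRF = m * (g + a)
GRF = 90 * (9.81 + 4.2)
GRF = 90 * 14.0100
GRF = 1260.9000


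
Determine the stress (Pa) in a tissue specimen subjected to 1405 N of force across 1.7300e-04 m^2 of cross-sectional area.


stress = F / A
stress = 1405 / 1.7300e-04
stress = 8.1214e+06


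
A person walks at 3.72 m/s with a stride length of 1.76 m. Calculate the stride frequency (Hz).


f = v / stride_length
f = 3.72 / 1.76
f = 2.1136


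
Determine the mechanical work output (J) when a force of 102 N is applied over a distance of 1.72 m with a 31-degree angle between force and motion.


W = F * d * cos(theta)
theta = 31 deg = 0.5411 rad
cos(theta) = 0.8572
W = 102 * 1.72 * 0.8572
W = 150.3814


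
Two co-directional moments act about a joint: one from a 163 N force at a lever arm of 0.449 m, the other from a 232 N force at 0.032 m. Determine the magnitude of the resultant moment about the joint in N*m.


M = F1 * d1 + F2 * d2
M = 163 * 0.449 + 232 * 0.032
M = 73.1870 + 7.4240
M = 80.6110


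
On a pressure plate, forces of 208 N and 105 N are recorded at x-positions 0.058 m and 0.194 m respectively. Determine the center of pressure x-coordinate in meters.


COP_x = (F1*x1 + F2*x2) / (F1 + F2)
COP_x = (208*0.058 + 105*0.194) / (208 + 105)
Numerator = 32.4340
Denominator = 313
COP_x = 0.1036


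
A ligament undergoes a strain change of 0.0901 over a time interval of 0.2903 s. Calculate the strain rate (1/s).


strain_rate = delta_strain / delta_t
strain_rate = 0.0901 / 0.2903
strain_rate = 0.3104


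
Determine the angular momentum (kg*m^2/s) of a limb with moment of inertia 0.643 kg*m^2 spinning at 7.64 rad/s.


L = I * omega
L = 0.643 * 7.64
L = 4.9125


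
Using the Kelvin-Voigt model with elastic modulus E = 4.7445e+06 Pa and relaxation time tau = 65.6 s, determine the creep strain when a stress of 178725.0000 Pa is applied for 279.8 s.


epsilon(t) = (sigma/E) * (1 - exp(-t/tau))
sigma/E = 178725.0000 / 4.7445e+06 = 0.0377
exp(-t/tau) = exp(-279.8 / 65.6) = 0.0140
epsilon = 0.0377 * (1 - 0.0140)
epsilon = 0.0371


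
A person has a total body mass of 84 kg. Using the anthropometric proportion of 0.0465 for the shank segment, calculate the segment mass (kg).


m_segment = body_mass * fraction
m_segment = 84 * 0.0465
m_segment = 3.9060


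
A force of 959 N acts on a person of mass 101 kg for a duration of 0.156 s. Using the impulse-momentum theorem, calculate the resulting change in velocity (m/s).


J = F * dt = 959 * 0.156 = 149.6040 N*s
delta_v = J / m
delta_v = 149.6040 / 101
delta_v = 1.4812


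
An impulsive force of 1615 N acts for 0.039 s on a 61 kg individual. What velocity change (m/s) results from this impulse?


J = F * dt = 1615 * 0.039 = 62.9850 N*s
delta_v = J / m
delta_v = 62.9850 / 61
delta_v = 1.0325


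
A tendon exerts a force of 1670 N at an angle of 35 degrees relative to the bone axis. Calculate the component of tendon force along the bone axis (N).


F_eff = F_tendon * cos(theta)
theta = 35 deg = 0.6109 rad
cos(theta) = 0.8192
F_eff = 1670 * 0.8192
F_eff = 1367.9839


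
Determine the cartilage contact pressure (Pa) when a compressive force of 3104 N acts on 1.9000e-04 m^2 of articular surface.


P = F / A
P = 3104 / 1.9000e-04
P = 1.6337e+07


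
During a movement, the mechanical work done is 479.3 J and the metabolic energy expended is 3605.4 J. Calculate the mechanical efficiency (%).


eta = (W_mech / E_meta) * 100
eta = (479.3 / 3605.4) * 100
ratio = 0.1329
eta = 13.2939


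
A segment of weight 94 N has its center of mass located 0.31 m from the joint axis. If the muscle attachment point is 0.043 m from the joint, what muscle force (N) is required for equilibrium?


F_muscle = W * d_load / d_muscle
F_muscle = 94 * 0.31 / 0.043
Numerator = 29.1400
F_muscle = 677.6744


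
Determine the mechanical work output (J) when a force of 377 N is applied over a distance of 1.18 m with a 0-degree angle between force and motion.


W = F * d * cos(theta)
theta = 0 deg = 0.0000 rad
cos(theta) = 1.0000
W = 377 * 1.18 * 1.0000
W = 444.8600


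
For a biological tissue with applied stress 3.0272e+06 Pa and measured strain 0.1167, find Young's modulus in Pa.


E = stress / strain
E = 3.0272e+06 / 0.1167
E = 2.5940e+07


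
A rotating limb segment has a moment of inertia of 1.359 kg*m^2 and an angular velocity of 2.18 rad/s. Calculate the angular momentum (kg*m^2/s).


L = I * omega
L = 1.359 * 2.18
L = 2.9626


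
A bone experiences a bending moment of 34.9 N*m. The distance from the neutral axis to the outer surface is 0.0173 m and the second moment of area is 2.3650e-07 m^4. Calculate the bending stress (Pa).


sigma = M * c / I
sigma = 34.9 * 0.0173 / 2.3650e-07
M * c = 0.6038
sigma = 2.5529e+06


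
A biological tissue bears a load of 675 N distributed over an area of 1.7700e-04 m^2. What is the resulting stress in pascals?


stress = F / A
stress = 675 / 1.7700e-04
stress = 3.8136e+06


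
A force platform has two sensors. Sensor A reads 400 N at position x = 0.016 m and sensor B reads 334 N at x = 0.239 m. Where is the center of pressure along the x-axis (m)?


COP_x = (F1*x1 + F2*x2) / (F1 + F2)
COP_x = (400*0.016 + 334*0.239) / (400 + 334)
Numerator = 86.2260
Denominator = 734
COP_x = 0.1175


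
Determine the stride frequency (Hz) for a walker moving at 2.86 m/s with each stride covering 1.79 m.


f = v / stride_length
f = 2.86 / 1.79
f = 1.5978


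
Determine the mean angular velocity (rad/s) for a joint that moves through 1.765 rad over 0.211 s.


omega = delta_theta / delta_t
omega = 1.765 / 0.211
omega = 8.3649


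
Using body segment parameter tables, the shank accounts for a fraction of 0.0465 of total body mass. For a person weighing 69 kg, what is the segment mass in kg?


m_segment = body_mass * fraction
m_segment = 69 * 0.0465
m_segment = 3.2085


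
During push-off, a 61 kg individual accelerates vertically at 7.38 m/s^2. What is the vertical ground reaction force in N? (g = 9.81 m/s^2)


GRF = m * (g + a)
GRF = 61 * (9.81 + 7.38)
GRF = 61 * 17.1900
GRF = 1048.5900


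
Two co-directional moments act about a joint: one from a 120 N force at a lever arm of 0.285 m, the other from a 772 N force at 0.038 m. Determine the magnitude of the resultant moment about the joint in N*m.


M = F1 * d1 + F2 * d2
M = 120 * 0.285 + 772 * 0.038
M = 34.2000 + 29.3360
M = 63.5360


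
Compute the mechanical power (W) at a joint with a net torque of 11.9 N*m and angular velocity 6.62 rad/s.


P = M * omega
P = 11.9 * 6.62
P = 78.7780


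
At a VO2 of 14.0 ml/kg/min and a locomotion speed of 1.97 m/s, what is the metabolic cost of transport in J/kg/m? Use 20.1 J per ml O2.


Power per kg = VO2 * 20.1 / 60
Power per kg = 14.0 * 20.1 / 60 = 4.6900 W/kg
Cost = power_per_kg / speed
Cost = 4.6900 / 1.97
Cost = 2.3807


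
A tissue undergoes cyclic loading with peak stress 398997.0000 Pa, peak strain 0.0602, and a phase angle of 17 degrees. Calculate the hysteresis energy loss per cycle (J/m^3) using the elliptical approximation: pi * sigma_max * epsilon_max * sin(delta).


E_loss = pi * sigma_max * epsilon_max * sin(delta)
delta = 17 deg = 0.2967 rad
sin(delta) = 0.2924
E_loss = pi * 398997.0000 * 0.0602 * 0.2924
E_loss = 22062.3279


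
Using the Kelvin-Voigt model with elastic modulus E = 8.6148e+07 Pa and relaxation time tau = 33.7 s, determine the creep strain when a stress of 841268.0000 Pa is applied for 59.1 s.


epsilon(t) = (sigma/E) * (1 - exp(-t/tau))
sigma/E = 841268.0000 / 8.6148e+07 = 0.0098
exp(-t/tau) = exp(-59.1 / 33.7) = 0.1731
epsilon = 0.0098 * (1 - 0.1731)
epsilon = 0.0081


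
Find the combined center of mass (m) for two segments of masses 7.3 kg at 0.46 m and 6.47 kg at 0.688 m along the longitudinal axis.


COM = (m1*x1 + m2*x2) / (m1 + m2)
COM = (7.3*0.46 + 6.47*0.688) / (7.3 + 6.47)
Numerator = 7.8094
Denominator = 13.7700
COM = 0.5671


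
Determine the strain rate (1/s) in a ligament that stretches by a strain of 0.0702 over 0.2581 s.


strain_rate = delta_strain / delta_t
strain_rate = 0.0702 / 0.2581
strain_rate = 0.2720


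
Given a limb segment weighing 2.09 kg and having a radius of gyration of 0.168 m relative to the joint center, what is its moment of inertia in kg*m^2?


I = m * k^2
I = 2.09 * 0.168^2
k^2 = 0.0282
I = 0.0590


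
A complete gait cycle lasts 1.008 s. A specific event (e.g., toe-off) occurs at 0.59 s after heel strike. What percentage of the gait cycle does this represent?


pct = (event_time / cycle_time) * 100
pct = (0.59 / 1.008) * 100
ratio = 0.5853
pct = 58.5317


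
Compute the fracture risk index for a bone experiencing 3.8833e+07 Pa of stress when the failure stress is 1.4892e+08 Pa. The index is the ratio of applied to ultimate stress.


FRI = applied / ultimate
FRI = 3.8833e+07 / 1.4892e+08
FRI = 0.2608


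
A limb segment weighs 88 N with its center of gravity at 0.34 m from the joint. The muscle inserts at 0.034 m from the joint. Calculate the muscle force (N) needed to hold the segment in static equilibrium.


F_muscle = W * d_load / d_muscle
F_muscle = 88 * 0.34 / 0.034
Numerator = 29.9200
F_muscle = 880.0000


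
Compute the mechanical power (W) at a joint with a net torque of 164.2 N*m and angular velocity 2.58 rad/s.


P = M * omega
P = 164.2 * 2.58
P = 423.6360


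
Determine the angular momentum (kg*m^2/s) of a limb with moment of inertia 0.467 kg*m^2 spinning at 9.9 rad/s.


L = I * omega
L = 0.467 * 9.9
L = 4.6233


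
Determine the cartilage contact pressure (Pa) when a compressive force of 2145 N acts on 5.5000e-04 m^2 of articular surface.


P = F / A
P = 2145 / 5.5000e-04
P = 3.9000e+06


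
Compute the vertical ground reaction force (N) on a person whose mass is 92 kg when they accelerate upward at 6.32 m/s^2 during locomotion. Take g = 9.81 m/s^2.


GRF = m * (g + a)
GRF = 92 * (9.81 + 6.32)
GRF = 92 * 16.1300
GRF = 1483.9600


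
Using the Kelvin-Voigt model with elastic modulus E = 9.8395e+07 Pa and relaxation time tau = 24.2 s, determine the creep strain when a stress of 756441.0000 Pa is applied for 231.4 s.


epsilon(t) = (sigma/E) * (1 - exp(-t/tau))
sigma/E = 756441.0000 / 9.8395e+07 = 0.0077
exp(-t/tau) = exp(-231.4 / 24.2) = 7.0353e-05
epsilon = 0.0077 * (1 - 7.0353e-05)
epsilon = 0.0077


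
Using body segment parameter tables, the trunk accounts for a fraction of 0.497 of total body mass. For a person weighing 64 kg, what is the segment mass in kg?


m_segment = body_mass * fraction
m_segment = 64 * 0.497
m_segment = 31.8080


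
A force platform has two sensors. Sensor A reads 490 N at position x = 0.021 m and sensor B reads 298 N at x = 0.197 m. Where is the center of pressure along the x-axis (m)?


COP_x = (F1*x1 + F2*x2) / (F1 + F2)
COP_x = (490*0.021 + 298*0.197) / (490 + 298)
Numerator = 68.9960
Denominator = 788
COP_x = 0.0876


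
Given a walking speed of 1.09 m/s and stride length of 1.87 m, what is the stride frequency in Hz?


f = v / stride_length
f = 1.09 / 1.87
f = 0.5829


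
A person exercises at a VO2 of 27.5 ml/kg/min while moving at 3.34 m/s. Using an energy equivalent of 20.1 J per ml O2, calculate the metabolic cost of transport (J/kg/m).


Power per kg = VO2 * 20.1 / 60
Power per kg = 27.5 * 20.1 / 60 = 9.2125 W/kg
Cost = power_per_kg / speed
Cost = 9.2125 / 3.34
Cost = 2.7582


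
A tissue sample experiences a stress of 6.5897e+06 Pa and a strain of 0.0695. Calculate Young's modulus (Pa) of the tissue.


E = stress / strain
E = 6.5897e+06 / 0.0695
E = 9.4816e+07


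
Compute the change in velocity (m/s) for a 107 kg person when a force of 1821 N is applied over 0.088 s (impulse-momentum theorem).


J = F * dt = 1821 * 0.088 = 160.2480 N*s
delta_v = J / m
delta_v = 160.2480 / 107
delta_v = 1.4976


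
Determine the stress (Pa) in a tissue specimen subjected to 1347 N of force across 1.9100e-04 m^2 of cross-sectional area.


stress = F / A
stress = 1347 / 1.9100e-04
stress = 7.0524e+06


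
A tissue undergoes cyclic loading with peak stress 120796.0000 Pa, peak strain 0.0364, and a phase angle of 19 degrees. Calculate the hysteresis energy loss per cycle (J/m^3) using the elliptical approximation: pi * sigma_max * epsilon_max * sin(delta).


E_loss = pi * sigma_max * epsilon_max * sin(delta)
delta = 19 deg = 0.3316 rad
sin(delta) = 0.3256
E_loss = pi * 120796.0000 * 0.0364 * 0.3256
E_loss = 4497.2365


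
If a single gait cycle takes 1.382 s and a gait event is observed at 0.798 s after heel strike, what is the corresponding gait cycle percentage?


pct = (event_time / cycle_time) * 100
pct = (0.798 / 1.382) * 100
ratio = 0.5774
pct = 57.7424


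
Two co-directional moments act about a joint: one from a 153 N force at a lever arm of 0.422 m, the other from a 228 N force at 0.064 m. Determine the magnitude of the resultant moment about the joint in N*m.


M = F1 * d1 + F2 * d2
M = 153 * 0.422 + 228 * 0.064
M = 64.5660 + 14.5920
M = 79.1580
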